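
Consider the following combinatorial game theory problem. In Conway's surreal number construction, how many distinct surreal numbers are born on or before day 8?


Day 0: {|} = 0 is born. Count = 1.
Day n: the number of surreal numbers born by day n is 2^(n+1) - 1.
By day 0: 2^1 - 1 = 1
By day 1: 2^2 - 1 = 3
By day 2: 2^3 - 1 = 7
By day 3: 2^4 - 1 = 15
By day 4: 2^5 - 1 = 31
By day 5: 2^6 - 1 = 63
By day 6: 2^7 - 1 = 127
By day 7: 2^8 - 1 = 255
By day 8: 2^9 - 1 = 511
By day 8: 511 surreal numbers.

511


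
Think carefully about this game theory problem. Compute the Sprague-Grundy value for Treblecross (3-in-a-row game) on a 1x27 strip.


Treblecross: place X on empty cells; 3-in-a-row wins.
Playing within two cells of an existing X lets the opponent win at once, so sensible play treats the cells i-2..i+2 around each X as dead. The player left with no safe cell loses, so this is a normal-play take-away game on strips of safe cells.
Placing X at cell i (0-indexed) of a strip of k safe cells leaves independent strips of sizes max(0, i-2) and max(0, k-i-3). Hence G(k) = mex{ G(max(0,i-2)) XOR G(max(0,k-i-3)) : 0 <= i < k }, with G(0) = 0.
G(1): splits (0,0):0^0=0 -> mex({0}) = 1
G(2): splits (0,0):0^0=0 -> mex({0}) = 1
G(3): splits (0,0):0^0=0 -> mex({0}) = 1
G(4): splits (0,1):0^1=1 (0,0):0^0=0 -> mex({0, 1}) = 2
G(5): splits (0,2):0^1=1 (0,1):0^1=1 (0,0):0^0=0 -> mex({0, 1}) = 2
G(6) = mex({1}) = 0
G(7) = mex({0, 1, 2}) = 3
G(8) = mex({0, 1, 2}) = 3
G(9) = mex({0, 2}) = 1
G(10) = mex({0, 2, 3}) = 1
G(11) = mex({0, 3}) = 1
G(12) = mex({1, 3}) = 0
G(13) = mex({0, 1, 2, 3}) = 4
G(14) = mex({0, 1, 2}) = 3
G(15) = mex({0, 1, 2}) = 3
G(16) = mex({0, 1, 2, 4}) = 3
G(17) = mex({0, 1, 3, 4}) = 2
G(18) = mex({0, 1, 3, 4}) = 2
G(19) = mex({0, 1, 3, 5}) = 2
G(20) = mex({0, 1, 2, 3, 5}) = 4
G(21) = mex({0, 1, 2, 3, 5}) = 4
G(22) = mex({1, 2, 6}) = 0
G(23) = mex({0, 1, 2, 3, 4, 6}) = 5
G(24) = mex({0, 1, 2, 3, 4}) = 5
G(25) = mex({0, 1, 3, 4, 7}) = 2
G(26) = mex({0, 1, 3, 4, 5, 7}) = 2
G(27) = mex({0, 1, 3, 5}) = 2
Therefore G(27) = 2.

2


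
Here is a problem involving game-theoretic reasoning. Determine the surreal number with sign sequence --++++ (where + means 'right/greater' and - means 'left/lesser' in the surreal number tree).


Sign expansion: --++++
Rule: track bounds (lo, hi), initially (-inf, +inf). On '+', the current value becomes lo and we move to the simplest number in (value, hi): value + 1 if hi = +inf, otherwise the midpoint (value + hi)/2. On '-', the current value becomes hi and we move to value - 1 if lo = -inf, otherwise the midpoint (lo + value)/2.
Start at 0.
Step 1: sign = -, move left. Bounds: (-inf, 0). Value = -1
Step 2: sign = -, move left. Bounds: (-inf, -1). Value = -2
Step 3: sign = +, move right. Bounds: (-2, -1). Value = -3/2
Step 4: sign = +, move right. Bounds: (-3/2, -1). Value = -5/4
Step 5: sign = +, move right. Bounds: (-5/4, -1). Value = -9/8
Step 6: sign = +, move right. Bounds: (-9/8, -1). Value = -17/16
The surreal number with sign expansion --++++ is -17/16.

-17/16


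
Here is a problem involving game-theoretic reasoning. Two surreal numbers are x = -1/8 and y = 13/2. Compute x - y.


x = -1/8, y = 13/2
Converting to common denominator: 8
x = -1/8, y = 52/8
x - y = -1/8 - 13/2 = -53/8

-53/8


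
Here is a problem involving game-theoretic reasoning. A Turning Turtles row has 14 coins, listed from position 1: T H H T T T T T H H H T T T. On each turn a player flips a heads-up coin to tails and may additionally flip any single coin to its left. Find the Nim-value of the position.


Coins: T H H T T T T T H H H T T T
Key fact: a single head at position k behaves exactly like a Nim heap of size k (turning it to T and optionally flipping a coin at j < k corresponds to moving the heap from k to j, or to 0), and heads combine as a disjunctive sum (two heads at the same place would cancel, matching j XOR j = 0). So the Nim-value is the XOR of the 1-indexed positions of the heads.
Face-up positions (1-indexed): [2, 3, 9, 10, 11]
XOR 0 with 2: 0 XOR 2 = 2
XOR 2 with 3: 2 XOR 3 = 1
XOR 1 with 9: 1 XOR 9 = 8
XOR 8 with 10: 8 XOR 10 = 2
XOR 2 with 11: 2 XOR 11 = 9
Nim-value = 9

9


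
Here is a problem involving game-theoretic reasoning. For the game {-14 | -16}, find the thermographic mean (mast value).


Game = {-14 | -16}, a switch {a | b} with numbers a > b.
Its thermograph has left wall a - t and right wall b + t, which meet at t = (a - b)/2, where both equal (a + b)/2. So the mast (mean value) is at (a + b)/2.
Mean = (-14 + (-16))/2 = -30/2 = -15

-15


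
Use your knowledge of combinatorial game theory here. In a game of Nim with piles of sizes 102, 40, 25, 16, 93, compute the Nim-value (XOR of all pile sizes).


We need the XOR (exclusive or) of all pile sizes.
After XOR-ing pile 1 (size 102): 0 XOR 102 = 102
After XOR-ing pile 2 (size 40): 102 XOR 40 = 78
After XOR-ing pile 3 (size 25): 78 XOR 25 = 87
After XOR-ing pile 4 (size 16): 87 XOR 16 = 71
After XOR-ing pile 5 (size 93): 71 XOR 93 = 26
The Nim-value of this position is 26.

26


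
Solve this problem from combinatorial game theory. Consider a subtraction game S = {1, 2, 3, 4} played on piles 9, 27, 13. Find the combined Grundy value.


Subtraction set: {1, 2, 3, 4}
For this subtraction set, G(n) = n mod 5 (period = max + 1 = 5).
Pile 1 (size 9): G(9) = 9 mod 5 = 4
Pile 2 (size 27): G(27) = 27 mod 5 = 2
Pile 3 (size 13): G(13) = 13 mod 5 = 3
Total Grundy value = XOR of all: 4 XOR 2 XOR 3 = 5

5


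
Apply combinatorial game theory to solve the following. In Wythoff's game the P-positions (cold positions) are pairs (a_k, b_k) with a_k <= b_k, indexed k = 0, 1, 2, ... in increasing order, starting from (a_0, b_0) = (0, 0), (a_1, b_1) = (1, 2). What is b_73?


By Wythoff's theorem, a_k = floor(k * phi) and b_k = floor(k * phi^2) = a_k + k, where phi = (1 + sqrt(5))/2 is the golden ratio.
phi = (1 + sqrt(5))/2 = 1.618034
phi^2 = phi + 1 = 2.618034
k = 73
k * phi^2 = 73 * 2.618034 = 191.116481
b_73 = floor(k * phi^2) = 191 (check: a_73 + k = 118 + 73 = 191)

191


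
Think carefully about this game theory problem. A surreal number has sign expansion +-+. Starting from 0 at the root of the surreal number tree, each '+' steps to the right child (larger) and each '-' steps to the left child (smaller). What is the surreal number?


Sign expansion: +-+
Rule: track bounds (lo, hi), initially (-inf, +inf). On '+', the current value becomes lo and we move to the simplest number in (value, hi): value + 1 if hi = +inf, otherwise the midpoint (value + hi)/2. On '-', the current value becomes hi and we move to value - 1 if lo = -inf, otherwise the midpoint (lo + value)/2.
Start at 0.
Step 1: sign = +, move right. Bounds: (0, +inf). Value = 1
Step 2: sign = -, move left. Bounds: (0, 1). Value = 1/2
Step 3: sign = +, move right. Bounds: (1/2, 1). Value = 3/4
The surreal number with sign expansion +-+ is 3/4.

3/4


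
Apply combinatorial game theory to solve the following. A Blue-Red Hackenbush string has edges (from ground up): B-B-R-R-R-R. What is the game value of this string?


Edges (from ground): B-B-R-R-R-R
By Berlekamp's sign-expansion rule, a Blue-Red Hackenbush stalk has the value of the surreal number whose sign sequence is the edge sequence with B -> + and R -> -.
Sign sequence: ++----
Trace the sign expansion in the surreal number tree, starting from 0:
Edge 1: B (sign +) -> bounds (0, +inf), value = 1
Edge 2: B (sign +) -> bounds (1, +inf), value = 2
Edge 3: R (sign -) -> bounds (1, 2), value = 3/2
Edge 4: R (sign -) -> bounds (1, 3/2), value = 5/4
Edge 5: R (sign -) -> bounds (1, 5/4), value = 9/8
Edge 6: R (sign -) -> bounds (1, 9/8), value = 17/16
Game value = 17/16

17/16


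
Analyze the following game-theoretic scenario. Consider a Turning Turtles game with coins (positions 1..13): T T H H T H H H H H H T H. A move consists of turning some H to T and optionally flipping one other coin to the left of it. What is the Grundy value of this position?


Coins: T T H H T H H H H H H T H
Key fact: a single head at position k behaves exactly like a Nim heap of size k (turning it to T and optionally flipping a coin at j < k corresponds to moving the heap from k to j, or to 0), and heads combine as a disjunctive sum (two heads at the same place would cancel, matching j XOR j = 0). So the Nim-value is the XOR of the 1-indexed positions of the heads.
Face-up positions (1-indexed): [3, 4, 6, 7, 8, 9, 10, 11, 13]
XOR 0 with 3: 0 XOR 3 = 3
XOR 3 with 4: 3 XOR 4 = 7
XOR 7 with 6: 7 XOR 6 = 1
XOR 1 with 7: 1 XOR 7 = 6
XOR 6 with 8: 6 XOR 8 = 14
XOR 14 with 9: 14 XOR 9 = 7
XOR 7 with 10: 7 XOR 10 = 13
XOR 13 with 11: 13 XOR 11 = 6
XOR 6 with 13: 6 XOR 13 = 11
Nim-value = 11

11


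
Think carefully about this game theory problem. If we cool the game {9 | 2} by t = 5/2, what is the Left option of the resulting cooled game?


Original game: {9 | 2} (a switch {a | b} with a > b).
Cooling by t (for t below the temperature (a - b)/2 = 7/2) taxes each move by t: {a | b} cooled by t is {a - t | b + t}.
Cooling amount: t = 5/2
Cooled Left option: 9 - 5/2 = 13/2
Cooled Right option: 2 + 5/2 = 9/2
Cooled game: {13/2 | 9/2}
Left option = 13/2

13/2


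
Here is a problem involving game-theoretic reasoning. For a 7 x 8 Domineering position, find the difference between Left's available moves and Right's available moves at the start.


Board is 7 x 8 (rows x cols).
Left (vertical) placements: (rows-1) * cols = 6 * 8 = 48
Right (horizontal) placements: rows * (cols-1) = 7 * 7 = 49
Advantage = Left - Right = 48 - 49 = -1

-1


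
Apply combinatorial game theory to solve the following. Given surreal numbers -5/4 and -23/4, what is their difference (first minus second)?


x = -5/4, y = -23/4
Converting to common denominator: 4
x = -5/4, y = -23/4
x - y = -5/4 - -23/4 = 9/2

9/2


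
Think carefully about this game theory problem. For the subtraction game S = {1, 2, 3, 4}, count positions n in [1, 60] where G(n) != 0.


Subtraction set S = {1, 2, 3, 4}, so G(n) = n mod 5.
G(n) = 0 when n is a multiple of 5.
Multiples of 5 in [1, 60]: 12
N-positions (nonzero Grundy) = 60 - 12 = 48

48


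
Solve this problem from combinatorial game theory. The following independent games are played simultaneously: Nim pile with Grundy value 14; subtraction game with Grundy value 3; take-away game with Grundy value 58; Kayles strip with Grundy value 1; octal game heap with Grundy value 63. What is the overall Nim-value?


By the Sprague-Grundy theorem, the Grundy value of a sum of games is the XOR of individual Grundy values.
Nim pile: Grundy value = 14. Running XOR: 0 XOR 14 = 14
subtraction game: Grundy value = 3. Running XOR: 14 XOR 3 = 13
take-away game: Grundy value = 58. Running XOR: 13 XOR 58 = 55
Kayles strip: Grundy value = 1. Running XOR: 55 XOR 1 = 54
octal game heap: Grundy value = 63. Running XOR: 54 XOR 63 = 9
The combined Grundy value is 9.

9


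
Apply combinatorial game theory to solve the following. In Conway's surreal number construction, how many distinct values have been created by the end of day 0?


Day 0: {|} = 0 is born. Count = 1.
Day n: the number of surreal numbers born by day n is 2^(n+1) - 1.
By day 0: 2^1 - 1 = 1
By day 0: 1 surreal numbers.

1


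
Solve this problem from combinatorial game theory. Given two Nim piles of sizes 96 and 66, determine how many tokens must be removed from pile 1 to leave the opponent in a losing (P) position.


Piles: 96 and 66
Current XOR: 96 XOR 66 = 34 (non-zero, so this is an N-position).
To make the XOR zero, we need to find a move that balances the piles.
For pile 1 (size 96): target = 96 XOR 34 = 66
We reduce pile 1 from 96 to 66.
Tokens removed: 96 - 66 = 30
Verification: 66 XOR 66 = 0

30


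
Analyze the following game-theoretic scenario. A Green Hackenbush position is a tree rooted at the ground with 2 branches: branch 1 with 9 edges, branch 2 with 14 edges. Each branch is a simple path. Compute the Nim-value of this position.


The tree has 2 branches from the ground vertex.
In Green Hackenbush, the Nim-value of a simple path of length k is k.
Branch 1: length 9, Nim-value = 9
Branch 2: length 14, Nim-value = 14
Total Nim-value = XOR of all branch values:
0 XOR 9 = 9
9 XOR 14 = 7
Nim-value of the tree = 7

7


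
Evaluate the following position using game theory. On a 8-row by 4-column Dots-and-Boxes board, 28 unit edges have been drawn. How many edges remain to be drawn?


Grid: 8 x 4 boxes, i.e. 9 rows and 5 columns of dots.
Horizontal edges: (rows + 1) * cols = 9 * 4 = 36
Vertical edges: rows * (cols + 1) = 8 * 5 = 40
Total edges: 36 + 40 = 76
Edges drawn: 28
Remaining: 76 - 28 = 48

48


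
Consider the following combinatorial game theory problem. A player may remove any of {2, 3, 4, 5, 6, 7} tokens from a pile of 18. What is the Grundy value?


The subtraction set is S = {2, 3, 4, 5, 6, 7}.
G(k) = mex{ G(k - s) : s in S, s <= k }. We compute iteratively: G(0) = 0.
G(1) = mex({}) = 0
G(2) = mex({0}) = 1
G(3) = mex({0}) = 1
G(4) = mex({0, 1}) = 2
G(5) = mex({0, 1}) = 2
G(6) = mex({0, 1, 2}) = 3
G(7) = mex({0, 1, 2}) = 3
G(8) = mex({0, 1, 2, 3}) = 4
G(9) = mex({1, 2, 3}) = 0
G(10) = mex({1, 2, 3, 4}) = 0
G(11) = mex({0, 2, 3, 4}) = 1
G(12) = mex({0, 2, 3, 4}) = 1
G(13) = mex({0, 1, 3, 4}) = 2
G(14) = mex({0, 1, 3, 4}) = 2
G(15) = mex({0, 1, 2, 4}) = 3
Observe that G(9)..G(15) = 0, 0, 1, 1, 2, 2, 3 repeats G(0)..G(6) = 0, 0, 1, 1, 2, 2, 3.
For k >= max(S) = 7, G(k) is determined by the previous 7 values G(k-7)..G(k-1); a window of 7 consecutive values has recurred shifted by 9, so by induction G(k + 9) = G(k) for all k >= 0: the sequence is periodic from the start with period 9.
One period: G(0..8) = 0, 0, 1, 1, 2, 2, 3, 3, 4.
18 mod 9 = 0, so G(18) = G(0) = 0.

0


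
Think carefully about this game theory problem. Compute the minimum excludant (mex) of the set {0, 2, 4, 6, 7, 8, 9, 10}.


Set = {0, 2, 4, 6, 7, 8, 9, 10}
0 is in the set.
1 is NOT in the set. This is the mex.
mex = 1

1


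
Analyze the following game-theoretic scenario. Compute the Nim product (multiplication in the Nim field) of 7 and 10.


Nim multiplication is bilinear over XOR: (u XOR v) * w = (u*w) XOR (v*w).
So we split each operand into its bit components and XOR the pairwise Nim products.
7 = 1 + 2 + 4 (as XOR of powers of 2).
10 = 2 + 8 (as XOR of powers of 2).
Using the standard Nim-product table on single bits:
  2*2 = 3,   2*4 = 8,   2*8 = 12,
  4*4 = 6,   4*8 = 11,  8*8 = 13,
and  1*x = x (identity), k*l = l*k (commutative).
Pairwise Nim products:
  1 * 2 = 2
  1 * 8 = 8
  2 * 2 = 3
  2 * 8 = 12
  4 * 2 = 8
  4 * 8 = 11
XOR them: 2 XOR 8 XOR 3 XOR 12 XOR 8 XOR 11 = 6.
Result: 7 * 10 = 6 (in Nim).

6


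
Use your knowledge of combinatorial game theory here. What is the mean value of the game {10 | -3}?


Game = {10 | -3}, a switch {a | b} with numbers a > b.
Its thermograph has left wall a - t and right wall b + t, which meet at t = (a - b)/2, where both equal (a + b)/2. So the mast (mean value) is at (a + b)/2.
Mean = (10 + (-3))/2 = 7/2 = 7/2

7/2


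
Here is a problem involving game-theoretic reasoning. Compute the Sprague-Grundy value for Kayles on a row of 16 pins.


Kayles: a move removes 1 or 2 adjacent pins from a contiguous row.
Removing pins from a row of k leaves two independent rows (a, b) with a + b = k - 1 (one pin) or a + b = k - 2 (two pins); an end removal gives a = 0.
By Sprague-Grundy, G(k) = mex{ G(a) XOR G(b) } over all these splits. G(0) = 0.
G(1): splits (0,0):0^0=0 -> mex({0}) = 1
G(2): splits (0,1):0^1=1 (0,0):0^0=0 -> mex({0, 1}) = 2
G(3): splits (0,2):0^2=2 (1,1):1^1=0 (0,1):0^1=1 -> mex({0, 1, 2}) = 3
G(4): splits (0,3):0^3=3 (1,2):1^2=3 (0,2):0^2=2 (1,1):1^1=0 -> mex({0, 2, 3}) = 1
G(5): splits (0,4):0^1=1 (1,3):1^3=2 (2,2):2^2=0 (0,3):0^3=3 (1,2):1^2=3 -> mex({0, 1, 2, 3}) = 4
G(6) = mex({0, 1, 2, 4}) = 3
G(7) = mex({0, 1, 3, 4, 5}) = 2
G(8) = mex({0, 2, 3, 5, 6}) = 1
G(9) = mex({0, 1, 2, 3, 6, 7}) = 4
G(10) = mex({0, 1, 3, 4, 5, 7}) = 2
G(11) = mex({0, 1, 2, 3, 4, 5}) = 6
G(12) = mex({0, 1, 2, 3, 5, 6, 7}) = 4
G(13) = mex({0, 2, 3, 4, 6, 7}) = 1
G(14) = mex({0, 1, 4, 5, 6, 7}) = 2
G(15) = mex({0, 1, 2, 3, 4, 5, 6}) = 7
G(16) = mex({0, 2, 3, 5, 6, 7}) = 1
Therefore G(16) = 1.

1


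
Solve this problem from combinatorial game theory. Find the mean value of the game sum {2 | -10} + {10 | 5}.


G1 = {2 | -10}, G2 = {10 | 5}
Each is a switch {a | b} with numbers a > b; its mean value is (a + b)/2, and mean value is additive over game sums: m(G1 + G2) = m(G1) + m(G2).
Mean of G1 = (2 + (-10))/2 = -8/2 = -4
Mean of G2 = (10 + (5))/2 = 15/2 = 15/2
Mean of G1 + G2 = -4 + 15/2 = 7/2

7/2


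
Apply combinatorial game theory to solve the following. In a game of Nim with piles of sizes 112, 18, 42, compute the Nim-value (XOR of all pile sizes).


We need the XOR (exclusive or) of all pile sizes.
After XOR-ing pile 1 (size 112): 0 XOR 112 = 112
After XOR-ing pile 2 (size 18): 112 XOR 18 = 98
After XOR-ing pile 3 (size 42): 98 XOR 42 = 72
The Nim-value of this position is 72.

72


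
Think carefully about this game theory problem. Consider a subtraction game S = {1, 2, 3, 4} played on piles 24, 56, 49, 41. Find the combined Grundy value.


Subtraction set: {1, 2, 3, 4}
For this subtraction set, G(n) = n mod 5 (period = max + 1 = 5).
Pile 1 (size 24): G(24) = 24 mod 5 = 4
Pile 2 (size 56): G(56) = 56 mod 5 = 1
Pile 3 (size 49): G(49) = 49 mod 5 = 4
Pile 4 (size 41): G(41) = 41 mod 5 = 1
Total Grundy value = XOR of all: 4 XOR 1 XOR 4 XOR 1 = 0

0


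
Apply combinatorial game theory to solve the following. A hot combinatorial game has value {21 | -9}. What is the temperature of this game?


The game is {21 | -9}, a switch {a | b} with numbers a > b.
Cooling {a | b} by t gives {a - t | b + t}, which stops being hot when a - t = b + t, i.e. at t = (a - b)/2. So the temperature of a switch is (a - b)/2.
Temperature = (Left option - Right option) / 2
= (21 - (-9)) / 2
= 30 / 2
= 15

15


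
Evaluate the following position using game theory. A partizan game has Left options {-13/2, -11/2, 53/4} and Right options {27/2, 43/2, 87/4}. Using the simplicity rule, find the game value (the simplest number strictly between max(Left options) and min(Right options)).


Left options: {-13/2, -11/2, 53/4}, max = 53/4
Right options: {27/2, 43/2, 87/4}, min = 27/2
All options are numbers and max(Left) < min(Right), so by the simplicity theorem the value is the simplest (earliest-born) number strictly between 53/4 and 27/2.
No integer lies strictly between 53/4 and 27/2, so the value is the dyadic rational m/2^k in the interval with the smallest k (then m odd); search k = 1, 2, ...:
Denominator 2: no odd multiple of 1/2 lies strictly between 53/4 and 27/2.
Denominator 4: no odd multiple of 1/4 lies strictly between 53/4 and 27/2.
Denominator 8: 107/8 lies strictly between 53/4 and 27/2 -- found.
The simplest number in the interval is 107/8.
Game value = 107/8

107/8


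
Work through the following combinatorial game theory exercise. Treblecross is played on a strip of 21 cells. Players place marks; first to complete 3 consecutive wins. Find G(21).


Treblecross: place X on empty cells; 3-in-a-row wins.
Playing within two cells of an existing X lets the opponent win at once, so sensible play treats the cells i-2..i+2 around each X as dead. The player left with no safe cell loses, so this is a normal-play take-away game on strips of safe cells.
Placing X at cell i (0-indexed) of a strip of k safe cells leaves independent strips of sizes max(0, i-2) and max(0, k-i-3). Hence G(k) = mex{ G(max(0,i-2)) XOR G(max(0,k-i-3)) : 0 <= i < k }, with G(0) = 0.
G(1): splits (0,0):0^0=0 -> mex({0}) = 1
G(2): splits (0,0):0^0=0 -> mex({0}) = 1
G(3): splits (0,0):0^0=0 -> mex({0}) = 1
G(4): splits (0,1):0^1=1 (0,0):0^0=0 -> mex({0, 1}) = 2
G(5): splits (0,2):0^1=1 (0,1):0^1=1 (0,0):0^0=0 -> mex({0, 1}) = 2
G(6) = mex({1}) = 0
G(7) = mex({0, 1, 2}) = 3
G(8) = mex({0, 1, 2}) = 3
G(9) = mex({0, 2}) = 1
G(10) = mex({0, 2, 3}) = 1
G(11) = mex({0, 3}) = 1
G(12) = mex({1, 3}) = 0
G(13) = mex({0, 1, 2, 3}) = 4
G(14) = mex({0, 1, 2}) = 3
G(15) = mex({0, 1, 2}) = 3
G(16) = mex({0, 1, 2, 4}) = 3
G(17) = mex({0, 1, 3, 4}) = 2
G(18) = mex({0, 1, 3, 4}) = 2
G(19) = mex({0, 1, 3, 5}) = 2
G(20) = mex({0, 1, 2, 3, 5}) = 4
G(21) = mex({0, 1, 2, 3, 5}) = 4
Therefore G(21) = 4.

4


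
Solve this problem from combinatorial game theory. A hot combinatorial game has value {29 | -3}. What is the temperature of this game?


The game is {29 | -3}, a switch {a | b} with numbers a > b.
Cooling {a | b} by t gives {a - t | b + t}, which stops being hot when a - t = b + t, i.e. at t = (a - b)/2. So the temperature of a switch is (a - b)/2.
Temperature = (Left option - Right option) / 2
= (29 - (-3)) / 2
= 32 / 2
= 16

16


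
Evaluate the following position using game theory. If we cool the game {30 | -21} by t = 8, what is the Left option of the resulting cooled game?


Original game: {30 | -21} (a switch {a | b} with a > b).
Cooling by t (for t below the temperature (a - b)/2 = 51/2) taxes each move by t: {a | b} cooled by t is {a - t | b + t}.
Cooling amount: t = 8
Cooled Left option: 30 - 8 = 22
Cooled Right option: -21 + 8 = -13
Cooled game: {22 | -13}
Left option = 22

22


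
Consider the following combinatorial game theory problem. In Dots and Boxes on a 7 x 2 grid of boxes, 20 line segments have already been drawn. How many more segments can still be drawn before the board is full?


Grid: 7 x 2 boxes, i.e. 8 rows and 3 columns of dots.
Horizontal edges: (rows + 1) * cols = 8 * 2 = 16
Vertical edges: rows * (cols + 1) = 7 * 3 = 21
Total edges: 16 + 21 = 37
Edges drawn: 20
Remaining: 37 - 20 = 17

17


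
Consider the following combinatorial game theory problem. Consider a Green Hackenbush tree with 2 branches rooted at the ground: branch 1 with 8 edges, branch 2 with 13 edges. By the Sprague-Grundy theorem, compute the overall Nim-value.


The tree has 2 branches from the ground vertex.
In Green Hackenbush, the Nim-value of a simple path of length k is k.
Branch 1: length 8, Nim-value = 8
Branch 2: length 13, Nim-value = 13
Total Nim-value = XOR of all branch values:
0 XOR 8 = 8
8 XOR 13 = 5
Nim-value of the tree = 5

5


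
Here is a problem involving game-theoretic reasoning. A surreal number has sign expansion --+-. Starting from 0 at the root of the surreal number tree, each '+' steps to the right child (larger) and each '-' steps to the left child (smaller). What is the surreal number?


Sign expansion: --+-
Rule: track bounds (lo, hi), initially (-inf, +inf). On '+', the current value becomes lo and we move to the simplest number in (value, hi): value + 1 if hi = +inf, otherwise the midpoint (value + hi)/2. On '-', the current value becomes hi and we move to value - 1 if lo = -inf, otherwise the midpoint (lo + value)/2.
Start at 0.
Step 1: sign = -, move left. Bounds: (-inf, 0). Value = -1
Step 2: sign = -, move left. Bounds: (-inf, -1). Value = -2
Step 3: sign = +, move right. Bounds: (-2, -1). Value = -3/2
Step 4: sign = -, move left. Bounds: (-2, -3/2). Value = -7/4
The surreal number with sign expansion --+- is -7/4.

-7/4


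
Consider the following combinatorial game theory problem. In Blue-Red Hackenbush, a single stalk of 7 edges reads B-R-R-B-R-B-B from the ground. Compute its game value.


Edges (from ground): B-R-R-B-R-B-B
By Berlekamp's sign-expansion rule, a Blue-Red Hackenbush stalk has the value of the surreal number whose sign sequence is the edge sequence with B -> + and R -> -.
Sign sequence: +--+-++
Trace the sign expansion in the surreal number tree, starting from 0:
Edge 1: B (sign +) -> bounds (0, +inf), value = 1
Edge 2: R (sign -) -> bounds (0, 1), value = 1/2
Edge 3: R (sign -) -> bounds (0, 1/2), value = 1/4
Edge 4: B (sign +) -> bounds (1/4, 1/2), value = 3/8
Edge 5: R (sign -) -> bounds (1/4, 3/8), value = 5/16
Edge 6: B (sign +) -> bounds (5/16, 3/8), value = 11/32
Edge 7: B (sign +) -> bounds (11/32, 3/8), value = 23/64
Game value = 23/64

23/64


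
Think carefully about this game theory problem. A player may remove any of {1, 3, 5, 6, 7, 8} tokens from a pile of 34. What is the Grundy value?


The subtraction set is S = {1, 3, 5, 6, 7, 8}.
G(k) = mex{ G(k - s) : s in S, s <= k }. We compute iteratively: G(0) = 0.
G(1) = mex({0}) = 1
G(2) = mex({1}) = 0
G(3) = mex({0}) = 1
G(4) = mex({1}) = 0
G(5) = mex({0}) = 1
G(6) = mex({0, 1}) = 2
G(7) = mex({0, 1, 2}) = 3
G(8) = mex({0, 1, 3}) = 2
G(9) = mex({0, 1, 2}) = 3
G(10) = mex({0, 1, 3}) = 2
G(11) = mex({0, 1, 2}) = 3
G(12) = mex({0, 1, 2, 3}) = 4
G(13) = mex({1, 2, 3, 4}) = 0
G(14) = mex({0, 2, 3}) = 1
G(15) = mex({1, 2, 3, 4}) = 0
G(16) = mex({0, 2, 3}) = 1
G(17) = mex({1, 2, 3, 4}) = 0
G(18) = mex({0, 2, 3, 4}) = 1
G(19) = mex({0, 1, 3, 4}) = 2
G(20) = mex({0, 1, 2, 4}) = 3
Observe that G(13)..G(20) = 0, 1, 0, 1, 0, 1, 2, 3 repeats G(0)..G(7) = 0, 1, 0, 1, 0, 1, 2, 3.
For k >= max(S) = 8, G(k) is determined by the previous 8 values G(k-8)..G(k-1); a window of 8 consecutive values has recurred shifted by 13, so by induction G(k + 13) = G(k) for all k >= 0: the sequence is periodic from the start with period 13.
One period: G(0..12) = 0, 1, 0, 1, 0, 1, 2, 3, 2, 3, 2, 3, 4.
34 mod 13 = 8, so G(34) = G(8) = 2.

2


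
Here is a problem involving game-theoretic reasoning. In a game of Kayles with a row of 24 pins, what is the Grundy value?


Kayles: a move removes 1 or 2 adjacent pins from a contiguous row.
Removing pins from a row of k leaves two independent rows (a, b) with a + b = k - 1 (one pin) or a + b = k - 2 (two pins); an end removal gives a = 0.
By Sprague-Grundy, G(k) = mex{ G(a) XOR G(b) } over all these splits. G(0) = 0.
G(1): splits (0,0):0^0=0 -> mex({0}) = 1
G(2): splits (0,1):0^1=1 (0,0):0^0=0 -> mex({0, 1}) = 2
G(3): splits (0,2):0^2=2 (1,1):1^1=0 (0,1):0^1=1 -> mex({0, 1, 2}) = 3
G(4): splits (0,3):0^3=3 (1,2):1^2=3 (0,2):0^2=2 (1,1):1^1=0 -> mex({0, 2, 3}) = 1
G(5): splits (0,4):0^1=1 (1,3):1^3=2 (2,2):2^2=0 (0,3):0^3=3 (1,2):1^2=3 -> mex({0, 1, 2, 3}) = 4
G(6) = mex({0, 1, 2, 4}) = 3
G(7) = mex({0, 1, 3, 4, 5}) = 2
G(8) = mex({0, 2, 3, 5, 6}) = 1
G(9) = mex({0, 1, 2, 3, 6, 7}) = 4
G(10) = mex({0, 1, 3, 4, 5, 7}) = 2
G(11) = mex({0, 1, 2, 3, 4, 5}) = 6
G(12) = mex({0, 1, 2, 3, 5, 6, 7}) = 4
G(13) = mex({0, 2, 3, 4, 6, 7}) = 1
G(14) = mex({0, 1, 4, 5, 6, 7}) = 2
G(15) = mex({0, 1, 2, 3, 4, 5, 6}) = 7
G(16) = mex({0, 2, 3, 5, 6, 7}) = 1
G(17) = mex({0, 1, 2, 3, 5, 6, 7}) = 4
G(18) = mex({0, 1, 2, 4, 5, 6}) = 3
G(19) = mex({0, 1, 3, 4, 5, 7}) = 2
G(20) = mex({0, 2, 3, 4, 5, 6, 7}) = 1
G(21) = mex({0, 1, 2, 3, 5, 6, 7}) = 4
G(22) = mex({0, 1, 2, 3, 4, 5, 7}) = 6
G(23) = mex({0, 1, 2, 3, 4, 5, 6}) = 7
G(24) = mex({0, 1, 2, 3, 5, 6, 7}) = 4
Therefore G(24) = 4.

4


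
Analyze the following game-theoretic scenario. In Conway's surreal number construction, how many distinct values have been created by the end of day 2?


Day 0: {|} = 0 is born. Count = 1.
Day n: the number of surreal numbers born by day n is 2^(n+1) - 1.
By day 0: 2^1 - 1 = 1
By day 1: 2^2 - 1 = 3
By day 2: 2^3 - 1 = 7
By day 2: 7 surreal numbers.

7


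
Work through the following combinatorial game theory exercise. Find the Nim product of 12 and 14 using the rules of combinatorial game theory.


Nim multiplication is bilinear over XOR: (u XOR v) * w = (u*w) XOR (v*w).
So we split each operand into its bit components and XOR the pairwise Nim products.
12 = 4 + 8 (as XOR of powers of 2).
14 = 2 + 4 + 8 (as XOR of powers of 2).
Using the standard Nim-product table on single bits:
  2*2 = 3,   2*4 = 8,   2*8 = 12,
  4*4 = 6,   4*8 = 11,  8*8 = 13,
and  1*x = x (identity), k*l = l*k (commutative).
Pairwise Nim products:
  4 * 2 = 8
  4 * 4 = 6
  4 * 8 = 11
  8 * 2 = 12
  8 * 4 = 11
  8 * 8 = 13
XOR them: 8 XOR 6 XOR 11 XOR 12 XOR 11 XOR 13 = 15.
Result: 12 * 14 = 15 (in Nim).

15


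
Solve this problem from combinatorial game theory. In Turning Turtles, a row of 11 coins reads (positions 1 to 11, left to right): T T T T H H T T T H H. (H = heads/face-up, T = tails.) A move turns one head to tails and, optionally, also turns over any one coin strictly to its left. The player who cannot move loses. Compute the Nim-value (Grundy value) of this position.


Coins: T T T T H H T T T H H
Key fact: a single head at position k behaves exactly like a Nim heap of size k (turning it to T and optionally flipping a coin at j < k corresponds to moving the heap from k to j, or to 0), and heads combine as a disjunctive sum (two heads at the same place would cancel, matching j XOR j = 0). So the Nim-value is the XOR of the 1-indexed positions of the heads.
Face-up positions (1-indexed): [5, 6, 10, 11]
XOR 0 with 5: 0 XOR 5 = 5
XOR 5 with 6: 5 XOR 6 = 3
XOR 3 with 10: 3 XOR 10 = 9
XOR 9 with 11: 9 XOR 11 = 2
Nim-value = 2

2


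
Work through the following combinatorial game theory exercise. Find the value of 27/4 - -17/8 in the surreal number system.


x = 27/4, y = -17/8
Converting to common denominator: 8
x = 54/8, y = -17/8
x - y = 27/4 - -17/8 = 71/8

71/8


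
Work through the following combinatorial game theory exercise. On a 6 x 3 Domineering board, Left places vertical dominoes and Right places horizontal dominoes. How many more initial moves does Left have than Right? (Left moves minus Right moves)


Board is 6 x 3 (rows x cols).
Left (vertical) placements: (rows-1) * cols = 5 * 3 = 15
Right (horizontal) placements: rows * (cols-1) = 6 * 2 = 12
Advantage = Left - Right = 15 - 12 = 3

3


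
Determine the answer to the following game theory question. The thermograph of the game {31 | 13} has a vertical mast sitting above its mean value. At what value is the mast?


Game = {31 | 13}, a switch {a | b} with numbers a > b.
Its thermograph has left wall a - t and right wall b + t, which meet at t = (a - b)/2, where both equal (a + b)/2. So the mast (mean value) is at (a + b)/2.
Mean = (31 + (13))/2 = 44/2 = 22

22


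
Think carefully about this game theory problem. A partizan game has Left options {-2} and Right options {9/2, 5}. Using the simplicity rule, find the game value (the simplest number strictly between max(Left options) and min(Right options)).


Left options: {-2}, max = -2
Right options: {9/2, 5}, min = 9/2
All options are numbers and max(Left) < min(Right), so by the simplicity theorem the value is the simplest (earliest-born) number strictly between -2 and 9/2.
Integers -1 through 4 all lie strictly between -2 and 9/2.
Among integers, the simplest (lowest birthday = smallest |n|; 0 is born on day 0, +-n on day n) is 0.
No non-integer in the interval can be simpler: if x is a non-integer in the interval, then floor(x) or ceil(x) also lies in the interval (the interval contains an integer), and both are proper prefixes of x's sign expansion, i.e. born earlier. So the game value is 0.
Game value = 0

0


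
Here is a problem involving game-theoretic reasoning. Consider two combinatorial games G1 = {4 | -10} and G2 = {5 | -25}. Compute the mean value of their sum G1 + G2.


G1 = {4 | -10}, G2 = {5 | -25}
Each is a switch {a | b} with numbers a > b; its mean value is (a + b)/2, and mean value is additive over game sums: m(G1 + G2) = m(G1) + m(G2).
Mean of G1 = (4 + (-10))/2 = -6/2 = -3
Mean of G2 = (5 + (-25))/2 = -20/2 = -10
Mean of G1 + G2 = -3 + -10 = -13

-13


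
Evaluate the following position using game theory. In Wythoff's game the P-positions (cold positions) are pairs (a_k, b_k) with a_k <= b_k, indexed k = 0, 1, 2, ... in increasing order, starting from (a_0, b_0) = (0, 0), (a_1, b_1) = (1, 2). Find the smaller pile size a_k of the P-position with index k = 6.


By Wythoff's theorem, a_k = floor(k * phi) and b_k = floor(k * phi^2) = a_k + k, where phi = (1 + sqrt(5))/2 is the golden ratio.
phi = (1 + sqrt(5))/2 = 1.618034
k = 6
k * phi = 6 * 1.618034 = 9.708204
a_6 = floor(k * phi) = 9

9


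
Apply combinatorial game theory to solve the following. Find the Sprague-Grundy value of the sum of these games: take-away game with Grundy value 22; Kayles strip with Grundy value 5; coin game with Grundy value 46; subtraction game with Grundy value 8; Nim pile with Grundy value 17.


By the Sprague-Grundy theorem, the Grundy value of a sum of games is the XOR of individual Grundy values.
take-away game: Grundy value = 22. Running XOR: 0 XOR 22 = 22
Kayles strip: Grundy value = 5. Running XOR: 22 XOR 5 = 19
coin game: Grundy value = 46. Running XOR: 19 XOR 46 = 61
subtraction game: Grundy value = 8. Running XOR: 61 XOR 8 = 53
Nim pile: Grundy value = 17. Running XOR: 53 XOR 17 = 36
The combined Grundy value is 36.

36


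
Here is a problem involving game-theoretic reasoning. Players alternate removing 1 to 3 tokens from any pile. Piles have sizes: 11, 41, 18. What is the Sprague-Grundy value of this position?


Subtraction set: {1, 2, 3}
For this subtraction set, G(n) = n mod 4 (period = max + 1 = 4).
Pile 1 (size 11): G(11) = 11 mod 4 = 3
Pile 2 (size 41): G(41) = 41 mod 4 = 1
Pile 3 (size 18): G(18) = 18 mod 4 = 2
Total Grundy value = XOR of all: 3 XOR 1 XOR 2 = 0

0


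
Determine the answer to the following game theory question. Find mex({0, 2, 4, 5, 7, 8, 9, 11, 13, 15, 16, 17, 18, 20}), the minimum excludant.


Set = {0, 2, 4, 5, 7, 8, 9, 11, 13, 15, 16, 17, 18, 20}
0 is in the set.
1 is NOT in the set. This is the mex.
mex = 1

1


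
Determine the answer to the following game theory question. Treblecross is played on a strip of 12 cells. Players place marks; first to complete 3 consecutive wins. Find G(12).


Treblecross: place X on empty cells; 3-in-a-row wins.
Playing within two cells of an existing X lets the opponent win at once, so sensible play treats the cells i-2..i+2 around each X as dead. The player left with no safe cell loses, so this is a normal-play take-away game on strips of safe cells.
Placing X at cell i (0-indexed) of a strip of k safe cells leaves independent strips of sizes max(0, i-2) and max(0, k-i-3). Hence G(k) = mex{ G(max(0,i-2)) XOR G(max(0,k-i-3)) : 0 <= i < k }, with G(0) = 0.
G(1): splits (0,0):0^0=0 -> mex({0}) = 1
G(2): splits (0,0):0^0=0 -> mex({0}) = 1
G(3): splits (0,0):0^0=0 -> mex({0}) = 1
G(4): splits (0,1):0^1=1 (0,0):0^0=0 -> mex({0, 1}) = 2
G(5): splits (0,2):0^1=1 (0,1):0^1=1 (0,0):0^0=0 -> mex({0, 1}) = 2
G(6) = mex({1}) = 0
G(7) = mex({0, 1, 2}) = 3
G(8) = mex({0, 1, 2}) = 3
G(9) = mex({0, 2}) = 1
G(10) = mex({0, 2, 3}) = 1
G(11) = mex({0, 3}) = 1
G(12) = mex({1, 3}) = 0
Therefore G(12) = 0.

0


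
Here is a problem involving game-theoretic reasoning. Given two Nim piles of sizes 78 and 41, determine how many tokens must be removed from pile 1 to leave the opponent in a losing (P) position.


Piles: 78 and 41
Current XOR: 78 XOR 41 = 103 (non-zero, so this is an N-position).
To make the XOR zero, we need to find a move that balances the piles.
For pile 1 (size 78): target = 78 XOR 103 = 41
We reduce pile 1 from 78 to 41.
Tokens removed: 78 - 41 = 37
Verification: 41 XOR 41 = 0

37


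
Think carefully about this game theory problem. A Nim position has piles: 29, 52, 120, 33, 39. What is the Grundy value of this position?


We need the XOR (exclusive or) of all pile sizes.
After XOR-ing pile 1 (size 29): 0 XOR 29 = 29
After XOR-ing pile 2 (size 52): 29 XOR 52 = 41
After XOR-ing pile 3 (size 120): 41 XOR 120 = 81
After XOR-ing pile 4 (size 33): 81 XOR 33 = 112
After XOR-ing pile 5 (size 39): 112 XOR 39 = 87
The Nim-value of this position is 87.

87


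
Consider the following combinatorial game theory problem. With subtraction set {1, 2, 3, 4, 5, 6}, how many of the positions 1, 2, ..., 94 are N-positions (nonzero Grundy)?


Subtraction set S = {1, 2, 3, 4, 5, 6}, so G(n) = n mod 7.
G(n) = 0 when n is a multiple of 7.
Multiples of 7 in [1, 94]: 13
N-positions (nonzero Grundy) = 94 - 13 = 81

81


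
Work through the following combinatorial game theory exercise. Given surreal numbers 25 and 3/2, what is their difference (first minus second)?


x = 25, y = 3/2
Converting to common denominator: 2
x = 50/2, y = 3/2
x - y = 25 - 3/2 = 47/2

47/2


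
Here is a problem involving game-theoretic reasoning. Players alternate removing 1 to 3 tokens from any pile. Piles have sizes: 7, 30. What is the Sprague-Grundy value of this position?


Subtraction set: {1, 2, 3}
For this subtraction set, G(n) = n mod 4 (period = max + 1 = 4).
Pile 1 (size 7): G(7) = 7 mod 4 = 3
Pile 2 (size 30): G(30) = 30 mod 4 = 2
Total Grundy value = XOR of all: 3 XOR 2 = 1

1


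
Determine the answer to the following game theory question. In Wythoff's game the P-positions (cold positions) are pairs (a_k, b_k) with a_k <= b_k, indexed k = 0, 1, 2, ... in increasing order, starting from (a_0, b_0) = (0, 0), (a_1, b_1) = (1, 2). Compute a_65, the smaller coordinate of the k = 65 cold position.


By Wythoff's theorem, a_k = floor(k * phi) and b_k = floor(k * phi^2) = a_k + k, where phi = (1 + sqrt(5))/2 is the golden ratio.
phi = (1 + sqrt(5))/2 = 1.618034
k = 65
k * phi = 65 * 1.618034 = 105.172209
a_65 = floor(k * phi) = 105

105


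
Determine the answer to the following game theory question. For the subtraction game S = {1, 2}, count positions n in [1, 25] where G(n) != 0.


Subtraction set S = {1, 2}, so G(n) = n mod 3.
G(n) = 0 when n is a multiple of 3.
Multiples of 3 in [1, 25]: 8
N-positions (nonzero Grundy) = 25 - 8 = 17

17


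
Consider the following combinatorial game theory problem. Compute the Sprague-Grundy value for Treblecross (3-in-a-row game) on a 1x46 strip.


Treblecross: place X on empty cells; 3-in-a-row wins.
Playing within two cells of an existing X lets the opponent win at once, so sensible play treats the cells i-2..i+2 around each X as dead. The player left with no safe cell loses, so this is a normal-play take-away game on strips of safe cells.
Placing X at cell i (0-indexed) of a strip of k safe cells leaves independent strips of sizes max(0, i-2) and max(0, k-i-3). Hence G(k) = mex{ G(max(0,i-2)) XOR G(max(0,k-i-3)) : 0 <= i < k }, with G(0) = 0.
G(1): splits (0,0):0^0=0 -> mex({0}) = 1
G(2): splits (0,0):0^0=0 -> mex({0}) = 1
G(3): splits (0,0):0^0=0 -> mex({0}) = 1
G(4): splits (0,1):0^1=1 (0,0):0^0=0 -> mex({0, 1}) = 2
G(5): splits (0,2):0^1=1 (0,1):0^1=1 (0,0):0^0=0 -> mex({0, 1}) = 2
G(6) = mex({1}) = 0
G(7) = mex({0, 1, 2}) = 3
G(8) = mex({0, 1, 2}) = 3
G(9) = mex({0, 2}) = 1
G(10) = mex({0, 2, 3}) = 1
G(11) = mex({0, 3}) = 1
G(12) = mex({1, 3}) = 0
G(13) = mex({0, 1, 2, 3}) = 4
G(14) = mex({0, 1, 2}) = 3
G(15) = mex({0, 1, 2}) = 3
G(16) = mex({0, 1, 2, 4}) = 3
G(17) = mex({0, 1, 3, 4}) = 2
G(18) = mex({0, 1, 3, 4}) = 2
G(19) = mex({0, 1, 3, 5}) = 2
G(20) = mex({0, 1, 2, 3, 5}) = 4
G(21) = mex({0, 1, 2, 3, 5}) = 4
G(22) = mex({1, 2, 6}) = 0
G(23) = mex({0, 1, 2, 3, 4, 6}) = 5
G(24) = mex({0, 1, 2, 3, 4}) = 5
G(25) = mex({0, 1, 3, 4, 7}) = 2
G(26) = mex({0, 1, 3, 4, 5, 7}) = 2
G(27) = mex({0, 1, 3, 5}) = 2
G(28) = mex({0, 1, 2, 5}) = 3
G(29) = mex({0, 1, 2, 4, 5, 6}) = 3
G(30) = mex({1, 2, 4, 6}) = 0
G(31) = mex({0, 1, 2, 3, 4, 6}) = 5
G(32) = mex({1, 2, 3, 4, 7}) = 0
G(33) = mex({0, 3, 7}) = 1
G(34) = mex({0, 2, 3, 5, 7}) = 1
G(35) = mex({0, 2, 3, 5, 6}) = 1
G(36) = mex({0, 1, 2, 5, 6}) = 3
G(37) = mex({0, 1, 2, 4, 5, 6}) = 3
G(38) = mex({0, 1, 2, 4}) = 3
G(39) = mex({0, 1, 2, 3, 4, 7}) = 5
G(40) = mex({0, 1, 2, 3, 4, 5, 7}) = 6
G(41) = mex({0, 1, 2, 3, 5, 7}) = 4
G(42) = mex({0, 1, 2, 3, 5, 6, 7}) = 4
G(43) = mex({0, 2, 3, 5, 6}) = 1
G(44) = mex({1, 2, 3, 4, 5, 6}) = 0
G(45) = mex({0, 1, 2, 3, 4, 6, 7}) = 5
G(46) = mex({0, 1, 2, 3, 4, 7}) = 5
Therefore G(46) = 5.

5


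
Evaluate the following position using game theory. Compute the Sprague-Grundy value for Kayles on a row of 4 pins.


Kayles: a move removes 1 or 2 adjacent pins from a contiguous row.
Removing pins from a row of k leaves two independent rows (a, b) with a + b = k - 1 (one pin) or a + b = k - 2 (two pins); an end removal gives a = 0.
By Sprague-Grundy, G(k) = mex{ G(a) XOR G(b) } over all these splits. G(0) = 0.
G(1): splits (0,0):0^0=0 -> mex({0}) = 1
G(2): splits (0,1):0^1=1 (0,0):0^0=0 -> mex({0, 1}) = 2
G(3): splits (0,2):0^2=2 (1,1):1^1=0 (0,1):0^1=1 -> mex({0, 1, 2}) = 3
G(4): splits (0,3):0^3=3 (1,2):1^2=3 (0,2):0^2=2 (1,1):1^1=0 -> mex({0, 2, 3}) = 1
Therefore G(4) = 1.

1
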